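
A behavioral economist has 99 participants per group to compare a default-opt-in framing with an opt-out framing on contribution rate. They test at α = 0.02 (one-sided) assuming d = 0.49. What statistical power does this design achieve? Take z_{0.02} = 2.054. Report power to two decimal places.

power ≈ 0.92

For two equal groups, power = Φ(d·√(n/2) − z_{α}).
d·√(n/2) = 0.49 × √(99/2) = 0.49 × 7.036 = 3.447.
z_β = 3.447 − 2.054 = 1.393.
Power = Φ(1.393) = 0.918.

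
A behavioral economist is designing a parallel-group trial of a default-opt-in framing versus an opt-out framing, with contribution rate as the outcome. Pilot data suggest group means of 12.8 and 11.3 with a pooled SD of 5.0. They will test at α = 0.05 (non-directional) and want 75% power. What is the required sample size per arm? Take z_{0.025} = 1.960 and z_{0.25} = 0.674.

n = 155 per group

Cohen's d = |M₁ − M₂| / SD_pooled = |12.8 − 11.3| / 5.0 = 1.5 / 5.0 = 0.300.
For two independent groups with equal n: n = 2·((z_{α/2} + z_β) / d)².
z_{α/2} + z_β = 1.960 + 0.674 = 2.634.
n = 2 × (2.634 / 0.300)² = 2 × 8.780² = 2 × 77.09 = 154.2.
Round up to the next whole participant.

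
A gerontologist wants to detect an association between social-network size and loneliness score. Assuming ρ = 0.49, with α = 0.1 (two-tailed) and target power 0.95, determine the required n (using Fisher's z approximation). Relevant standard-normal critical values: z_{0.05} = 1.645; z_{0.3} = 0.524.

n = 41

Fisher's z: C = ½·ln((1+r)/(1−r)) = ½·ln(2.9216) = 0.5361.
n = ((z_{α/2} + z_β)/C)² + 3.
(1.645 + 1.645) / 0.5361 = 3.290 / 0.5361 = 6.137.
n = 6.137² + 3 = 37.66 + 3 = 40.7.
Round up.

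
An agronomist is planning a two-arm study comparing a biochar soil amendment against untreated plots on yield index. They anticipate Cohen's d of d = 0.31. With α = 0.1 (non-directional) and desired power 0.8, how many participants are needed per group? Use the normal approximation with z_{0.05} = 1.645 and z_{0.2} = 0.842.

For two independent groups with equal n: n = 2·((z_{α/2} + z_β) / d)².
z_{α/2} + z_β = 1.645 + 0.842 = 2.487.
n = 2 × (2.487 / 0.31)² = 2 × 8.023² = 2 × 64.36 = 128.7.
Round up to the next whole participant.

n = 129 per group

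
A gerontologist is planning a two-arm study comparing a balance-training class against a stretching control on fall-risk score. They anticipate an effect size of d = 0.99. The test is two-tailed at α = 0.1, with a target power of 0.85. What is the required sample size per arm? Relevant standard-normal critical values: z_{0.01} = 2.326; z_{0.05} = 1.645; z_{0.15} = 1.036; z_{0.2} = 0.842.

n = 15 per group

For two independent groups with equal n: n = 2·((z_{α/2} + z_β) / d)².
z_{α/2} + z_β = 1.645 + 1.036 = 2.681.
n = 2 × (2.681 / 0.99)² = 2 × 2.708² = 2 × 7.33 = 14.7.
Round up to the next whole participant.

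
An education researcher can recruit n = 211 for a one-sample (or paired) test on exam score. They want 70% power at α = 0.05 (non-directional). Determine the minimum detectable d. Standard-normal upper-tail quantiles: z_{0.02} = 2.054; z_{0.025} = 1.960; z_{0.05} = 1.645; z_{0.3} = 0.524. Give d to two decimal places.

d_min ≈ 0.17

For a single sample (or paired design) of n = 211: d_min = (z_{α/2} + z_β)/√n.
z-sum = 1.960 + 0.524 = 2.484.
d_min = 2.484 / √211 = 2.484 / 14.526 = 0.171.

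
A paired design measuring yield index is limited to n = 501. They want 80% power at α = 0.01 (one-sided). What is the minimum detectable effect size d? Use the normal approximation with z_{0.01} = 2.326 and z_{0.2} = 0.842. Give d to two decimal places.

For a single sample (or paired design) of n = 501: d_min = (z_{α} + z_β)/√n.
z-sum = 2.326 + 0.842 = 3.168.
d_min = 3.168 / √501 = 3.168 / 22.383 = 0.142.

d_min ≈ 0.14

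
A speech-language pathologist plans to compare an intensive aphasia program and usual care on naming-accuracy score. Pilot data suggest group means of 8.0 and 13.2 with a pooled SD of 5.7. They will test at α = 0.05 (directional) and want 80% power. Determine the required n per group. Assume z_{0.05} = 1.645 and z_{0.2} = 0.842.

n = 15 per group

Cohen's d = |M₁ − M₂| / SD_pooled = |8.0 − 13.2| / 5.7 = 5.2 / 5.7 = 0.912.
For two independent groups with equal n: n = 2·((z_{α} + z_β) / d)².
z_{α} + z_β = 1.645 + 0.842 = 2.487.
n = 2 × (2.487 / 0.912)² = 2 × 2.727² = 2 × 7.44 = 14.9.
Round up to the next whole participant.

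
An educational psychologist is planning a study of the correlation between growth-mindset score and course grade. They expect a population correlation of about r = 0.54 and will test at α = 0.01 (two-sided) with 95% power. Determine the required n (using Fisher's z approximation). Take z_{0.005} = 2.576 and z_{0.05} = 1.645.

n = 52

Fisher's z: C = ½·ln((1+r)/(1−r)) = ½·ln(3.3478) = 0.6042.
n = ((z_{α/2} + z_β)/C)² + 3.
(2.576 + 1.645) / 0.6042 = 4.221 / 0.6042 = 6.986.
n = 6.986² + 3 = 48.81 + 3 = 51.8.
Round up.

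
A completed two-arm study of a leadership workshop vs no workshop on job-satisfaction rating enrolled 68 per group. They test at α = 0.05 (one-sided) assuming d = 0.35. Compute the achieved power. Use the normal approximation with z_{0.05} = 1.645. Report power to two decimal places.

For two equal groups, power = Φ(d·√(n/2) − z_{α}).
d·√(n/2) = 0.35 × √(68/2) = 0.35 × 5.831 = 2.041.
z_β = 2.041 − 1.645 = 0.396.
Power = Φ(0.396) = 0.654.

power ≈ 0.65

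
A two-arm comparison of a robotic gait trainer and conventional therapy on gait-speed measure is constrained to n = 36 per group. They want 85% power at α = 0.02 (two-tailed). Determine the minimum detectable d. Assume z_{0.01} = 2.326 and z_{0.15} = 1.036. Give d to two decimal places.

For two independent groups of n = 36 each: d_min = (z_{α/2} + z_β)·√(2/n).
z-sum = 2.326 + 1.036 = 3.362.
d_min = 3.362 × √(2/36) = 3.362 × 0.2357 = 0.792.

d_min ≈ 0.79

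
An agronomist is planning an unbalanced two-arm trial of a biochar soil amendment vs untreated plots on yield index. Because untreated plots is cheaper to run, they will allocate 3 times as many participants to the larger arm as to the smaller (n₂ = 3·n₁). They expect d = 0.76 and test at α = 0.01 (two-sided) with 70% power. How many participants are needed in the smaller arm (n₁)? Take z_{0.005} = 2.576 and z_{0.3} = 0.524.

n₁ = 23

With allocation ratio k = n₂/n₁ = 3, Var(x̄₁−x̄₂) = σ²(1/n₁ + 1/(k·n₁)) = σ²·(k+1)/(k·n₁).
So n₁ = (1 + 1/k)·((z_{α/2} + z_β)/d)² = 1.333 × (3.100/0.76)².
n₁ = 1.333 × 16.64 = 22.2.
Round up: n₁ = 23, giving n₂ = 3 × 23 = 69.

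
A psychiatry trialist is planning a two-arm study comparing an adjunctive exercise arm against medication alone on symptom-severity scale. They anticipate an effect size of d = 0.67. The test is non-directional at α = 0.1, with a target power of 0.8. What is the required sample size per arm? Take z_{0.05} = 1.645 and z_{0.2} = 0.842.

For two independent groups with equal n: n = 2·((z_{α/2} + z_β) / d)².
z_{α/2} + z_β = 1.645 + 0.842 = 2.487.
n = 2 × (2.487 / 0.67)² = 2 × 3.712² = 2 × 13.78 = 27.6.
Round up to the next whole participant.

n = 28 per group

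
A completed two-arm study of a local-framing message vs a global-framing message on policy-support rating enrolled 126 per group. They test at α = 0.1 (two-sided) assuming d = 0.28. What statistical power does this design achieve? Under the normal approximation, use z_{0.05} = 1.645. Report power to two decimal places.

For two equal groups, power = Φ(d·√(n/2) − z_{α/2}).
d·√(n/2) = 0.28 × √(126/2) = 0.28 × 7.937 = 2.222.
z_β = 2.222 − 1.645 = 0.577.
Power = Φ(0.577) = 0.718.

power ≈ 0.72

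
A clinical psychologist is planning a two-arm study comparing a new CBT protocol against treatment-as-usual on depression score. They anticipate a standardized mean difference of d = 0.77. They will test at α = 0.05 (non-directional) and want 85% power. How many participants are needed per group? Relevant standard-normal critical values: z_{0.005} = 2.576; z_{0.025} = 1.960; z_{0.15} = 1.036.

n = 31 per group

For two independent groups with equal n: n = 2·((z_{α/2} + z_β) / d)².
z_{α/2} + z_β = 1.960 + 1.036 = 2.996.
n = 2 × (2.996 / 0.77)² = 2 × 3.891² = 2 × 15.14 = 30.3.
Round up to the next whole participant.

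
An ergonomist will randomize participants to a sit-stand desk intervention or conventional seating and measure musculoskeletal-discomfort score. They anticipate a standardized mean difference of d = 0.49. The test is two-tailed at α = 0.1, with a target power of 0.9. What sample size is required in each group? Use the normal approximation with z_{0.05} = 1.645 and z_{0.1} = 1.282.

For two independent groups with equal n: n = 2·((z_{α/2} + z_β) / d)².
z_{α/2} + z_β = 1.645 + 1.282 = 2.927.
n = 2 × (2.927 / 0.49)² = 2 × 5.973² = 2 × 35.68 = 71.4.
Round up to the next whole participant.

n = 72 per group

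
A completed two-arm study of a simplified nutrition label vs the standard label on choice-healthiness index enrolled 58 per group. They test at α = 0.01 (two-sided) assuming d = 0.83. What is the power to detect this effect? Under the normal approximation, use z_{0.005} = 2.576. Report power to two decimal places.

For two equal groups, power = Φ(d·√(n/2) − z_{α/2}).
d·√(n/2) = 0.83 × √(58/2) = 0.83 × 5.385 = 4.470.
z_β = 4.470 − 2.576 = 1.894.
Power = Φ(1.894) = 0.971.

power ≈ 0.97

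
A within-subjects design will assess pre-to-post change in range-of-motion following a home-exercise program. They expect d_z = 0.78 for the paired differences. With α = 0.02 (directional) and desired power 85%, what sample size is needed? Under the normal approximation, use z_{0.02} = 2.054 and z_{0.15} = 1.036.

n = 16 pairs

For a paired (one-sample on differences) test: n = ((z_{α} + z_β) / d)².
z_{α} + z_β = 2.054 + 1.036 = 3.090.
n = (3.090 / 0.78)² = 3.962² = 15.69.
Round up.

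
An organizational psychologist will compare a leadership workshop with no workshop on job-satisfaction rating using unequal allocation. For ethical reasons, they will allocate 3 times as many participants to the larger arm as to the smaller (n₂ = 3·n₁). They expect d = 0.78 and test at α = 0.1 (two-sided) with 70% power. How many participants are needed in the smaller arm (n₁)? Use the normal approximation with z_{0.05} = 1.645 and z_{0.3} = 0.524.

n₁ = 11

With allocation ratio k = n₂/n₁ = 3, Var(x̄₁−x̄₂) = σ²(1/n₁ + 1/(k·n₁)) = σ²·(k+1)/(k·n₁).
So n₁ = (1 + 1/k)·((z_{α/2} + z_β)/d)² = 1.333 × (2.169/0.78)².
n₁ = 1.333 × 7.73 = 10.3.
Round up: n₁ = 11, giving n₂ = 3 × 11 = 33.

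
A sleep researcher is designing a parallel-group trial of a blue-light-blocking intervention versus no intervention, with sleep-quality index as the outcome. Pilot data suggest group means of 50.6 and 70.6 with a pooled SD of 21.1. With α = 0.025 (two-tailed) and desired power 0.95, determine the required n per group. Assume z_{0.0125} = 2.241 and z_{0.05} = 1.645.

n = 34 per group

Cohen's d = |M₁ − M₂| / SD_pooled = |50.6 − 70.6| / 21.1 = 20.0 / 21.1 = 0.948.
For two independent groups with equal n: n = 2·((z_{α/2} + z_β) / d)².
z_{α/2} + z_β = 2.241 + 1.645 = 3.886.
n = 2 × (3.886 / 0.948)² = 2 × 4.099² = 2 × 16.80 = 33.6.
Round up to the next whole participant.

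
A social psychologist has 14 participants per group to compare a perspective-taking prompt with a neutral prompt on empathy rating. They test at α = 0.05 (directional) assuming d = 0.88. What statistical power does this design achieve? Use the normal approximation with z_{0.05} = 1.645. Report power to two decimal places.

For two equal groups, power = Φ(d·√(n/2) − z_{α}).
d·√(n/2) = 0.88 × √(14/2) = 0.88 × 2.646 = 2.328.
z_β = 2.328 − 1.645 = 0.683.
Power = Φ(0.683) = 0.753.

power ≈ 0.75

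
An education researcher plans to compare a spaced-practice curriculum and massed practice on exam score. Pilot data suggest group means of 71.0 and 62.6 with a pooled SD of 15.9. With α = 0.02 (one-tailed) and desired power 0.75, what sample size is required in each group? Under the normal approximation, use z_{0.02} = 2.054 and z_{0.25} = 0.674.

n = 54 per group

Cohen's d = |M₁ − M₂| / SD_pooled = |71.0 − 62.6| / 15.9 = 8.4 / 15.9 = 0.528.
For two independent groups with equal n: n = 2·((z_{α} + z_β) / d)².
z_{α} + z_β = 2.054 + 0.674 = 2.728.
n = 2 × (2.728 / 0.528)² = 2 × 5.167² = 2 × 26.69 = 53.4.
Round up to the next whole participant.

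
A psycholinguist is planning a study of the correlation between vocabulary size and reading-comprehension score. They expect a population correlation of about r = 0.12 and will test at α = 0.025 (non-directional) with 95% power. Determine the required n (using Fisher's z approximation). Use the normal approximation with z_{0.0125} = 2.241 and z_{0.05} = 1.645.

n = 1042

Fisher's z: C = ½·ln((1+r)/(1−r)) = ½·ln(1.2727) = 0.1206.
n = ((z_{α/2} + z_β)/C)² + 3.
(2.241 + 1.645) / 0.1206 = 3.886 / 0.1206 = 32.222.
n = 32.222² + 3 = 1038.27 + 3 = 1041.3.
Round up.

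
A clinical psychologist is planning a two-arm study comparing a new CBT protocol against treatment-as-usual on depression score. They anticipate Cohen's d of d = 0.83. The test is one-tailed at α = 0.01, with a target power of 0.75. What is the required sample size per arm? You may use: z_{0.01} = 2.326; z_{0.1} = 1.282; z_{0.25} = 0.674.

For two independent groups with equal n: n = 2·((z_{α} + z_β) / d)².
z_{α} + z_β = 2.326 + 0.674 = 3.000.
n = 2 × (3.000 / 0.83)² = 2 × 3.614² = 2 × 13.06 = 26.1.
Round up to the next whole participant.

n = 27 per group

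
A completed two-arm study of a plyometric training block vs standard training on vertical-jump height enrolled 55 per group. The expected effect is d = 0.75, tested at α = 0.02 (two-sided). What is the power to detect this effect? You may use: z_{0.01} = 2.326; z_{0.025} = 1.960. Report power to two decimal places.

For two equal groups, power = Φ(d·√(n/2) − z_{α/2}).
d·√(n/2) = 0.75 × √(55/2) = 0.75 × 5.244 = 3.933.
z_β = 3.933 − 2.326 = 1.607.
Power = Φ(1.607) = 0.946.

power ≈ 0.95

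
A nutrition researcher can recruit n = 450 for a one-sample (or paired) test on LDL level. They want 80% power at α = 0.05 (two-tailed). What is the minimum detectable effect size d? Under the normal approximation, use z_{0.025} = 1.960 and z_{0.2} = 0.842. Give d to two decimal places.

d_min ≈ 0.13

For a single sample (or paired design) of n = 450: d_min = (z_{α/2} + z_β)/√n.
z-sum = 1.960 + 0.842 = 2.802.
d_min = 2.802 / √450 = 2.802 / 21.213 = 0.132.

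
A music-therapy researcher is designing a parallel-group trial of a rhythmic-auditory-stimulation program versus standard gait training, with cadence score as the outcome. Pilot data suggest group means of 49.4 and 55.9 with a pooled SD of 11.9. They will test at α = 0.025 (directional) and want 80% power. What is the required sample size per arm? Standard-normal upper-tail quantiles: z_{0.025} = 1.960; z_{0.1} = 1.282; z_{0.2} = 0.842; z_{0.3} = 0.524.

Cohen's d = |M₁ − M₂| / SD_pooled = |49.4 − 55.9| / 11.9 = 6.5 / 11.9 = 0.546.
For two independent groups with equal n: n = 2·((z_{α} + z_β) / d)².
z_{α} + z_β = 1.960 + 0.842 = 2.802.
n = 2 × (2.802 / 0.546)² = 2 × 5.132² = 2 × 26.34 = 52.7.
Round up to the next whole participant.

n = 53 per group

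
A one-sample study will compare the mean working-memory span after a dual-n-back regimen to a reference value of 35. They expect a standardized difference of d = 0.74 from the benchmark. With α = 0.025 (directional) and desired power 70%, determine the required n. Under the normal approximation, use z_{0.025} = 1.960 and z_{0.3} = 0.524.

n = 12

For a one-sample test: n = ((z_{α} + z_β) / d)².
z_{α} + z_β = 1.960 + 0.524 = 2.484.
n = (2.484 / 0.74)² = 3.357² = 11.27.
Round up.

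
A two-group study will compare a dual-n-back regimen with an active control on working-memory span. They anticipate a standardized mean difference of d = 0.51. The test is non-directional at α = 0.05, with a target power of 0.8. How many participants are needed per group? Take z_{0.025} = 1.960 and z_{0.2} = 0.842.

For two independent groups with equal n: n = 2·((z_{α/2} + z_β) / d)².
z_{α/2} + z_β = 1.960 + 0.842 = 2.802.
n = 2 × (2.802 / 0.51)² = 2 × 5.494² = 2 × 30.19 = 60.4.
Round up to the next whole participant.

n = 61 per group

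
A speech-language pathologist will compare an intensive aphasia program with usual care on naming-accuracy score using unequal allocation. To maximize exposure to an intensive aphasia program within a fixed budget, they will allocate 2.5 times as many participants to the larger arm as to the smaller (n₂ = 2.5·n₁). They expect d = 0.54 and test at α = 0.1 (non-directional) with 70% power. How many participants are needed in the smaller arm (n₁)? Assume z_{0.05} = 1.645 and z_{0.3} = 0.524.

With allocation ratio k = n₂/n₁ = 2.5, Var(x̄₁−x̄₂) = σ²(1/n₁ + 1/(k·n₁)) = σ²·(k+1)/(k·n₁).
So n₁ = (1 + 1/k)·((z_{α/2} + z_β)/d)² = 1.400 × (2.169/0.54)².
n₁ = 1.400 × 16.13 = 22.6.
Round up: n₁ = 23, giving n₂ = ⌈2.5 × 23⌉ = ⌈57.5⌉ = 58.

n₁ = 23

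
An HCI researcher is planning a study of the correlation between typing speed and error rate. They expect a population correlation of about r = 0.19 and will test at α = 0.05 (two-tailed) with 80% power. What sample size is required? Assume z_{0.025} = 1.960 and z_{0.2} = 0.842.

Fisher's z: C = ½·ln((1+r)/(1−r)) = ½·ln(1.4691) = 0.1923.
n = ((z_{α/2} + z_β)/C)² + 3.
(1.960 + 0.842) / 0.1923 = 2.802 / 0.1923 = 14.571.
n = 14.571² + 3 = 212.31 + 3 = 215.3.
Round up.

n = 216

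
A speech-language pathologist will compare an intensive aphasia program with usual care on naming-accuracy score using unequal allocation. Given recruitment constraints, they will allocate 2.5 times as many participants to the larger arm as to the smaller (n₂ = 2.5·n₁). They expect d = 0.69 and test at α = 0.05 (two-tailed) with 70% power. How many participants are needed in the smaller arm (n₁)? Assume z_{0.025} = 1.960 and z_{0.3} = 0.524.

With allocation ratio k = n₂/n₁ = 2.5, Var(x̄₁−x̄₂) = σ²(1/n₁ + 1/(k·n₁)) = σ²·(k+1)/(k·n₁).
So n₁ = (1 + 1/k)·((z_{α/2} + z_β)/d)² = 1.400 × (2.484/0.69)².
n₁ = 1.400 × 12.96 = 18.1.
Round up: n₁ = 19, giving n₂ = ⌈2.5 × 19⌉ = ⌈47.5⌉ = 48.

n₁ = 19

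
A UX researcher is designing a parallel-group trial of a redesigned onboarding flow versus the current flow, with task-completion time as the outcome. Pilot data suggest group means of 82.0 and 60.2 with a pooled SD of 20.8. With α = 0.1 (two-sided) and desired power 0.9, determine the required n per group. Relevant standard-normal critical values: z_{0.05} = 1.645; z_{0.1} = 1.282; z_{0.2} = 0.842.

Cohen's d = |M₁ − M₂| / SD_pooled = |82.0 − 60.2| / 20.8 = 21.8 / 20.8 = 1.048.
For two independent groups with equal n: n = 2·((z_{α/2} + z_β) / d)².
z_{α/2} + z_β = 1.645 + 1.282 = 2.927.
n = 2 × (2.927 / 1.048)² = 2 × 2.793² = 2 × 7.80 = 15.6.
Round up to the next whole participant.

n = 16 per group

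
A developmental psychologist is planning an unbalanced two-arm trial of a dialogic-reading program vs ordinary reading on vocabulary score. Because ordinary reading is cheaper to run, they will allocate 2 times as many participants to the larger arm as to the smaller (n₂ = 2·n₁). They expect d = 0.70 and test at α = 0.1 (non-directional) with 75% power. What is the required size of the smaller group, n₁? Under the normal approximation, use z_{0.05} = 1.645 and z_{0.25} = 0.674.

n₁ = 17

With allocation ratio k = n₂/n₁ = 2, Var(x̄₁−x̄₂) = σ²(1/n₁ + 1/(k·n₁)) = σ²·(k+1)/(k·n₁).
So n₁ = (1 + 1/k)·((z_{α/2} + z_β)/d)² = 1.500 × (2.319/0.70)².
n₁ = 1.500 × 10.98 = 16.5.
Round up: n₁ = 17, giving n₂ = 2 × 17 = 34.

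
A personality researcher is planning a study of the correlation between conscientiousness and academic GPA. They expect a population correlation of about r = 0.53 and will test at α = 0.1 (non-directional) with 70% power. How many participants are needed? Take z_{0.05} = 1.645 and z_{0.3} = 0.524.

n = 17

Fisher's z: C = ½·ln((1+r)/(1−r)) = ½·ln(3.2553) = 0.5901.
n = ((z_{α/2} + z_β)/C)² + 3.
(1.645 + 0.524) / 0.5901 = 2.169 / 0.5901 = 3.676.
n = 3.676² + 3 = 13.51 + 3 = 16.5.
Round up.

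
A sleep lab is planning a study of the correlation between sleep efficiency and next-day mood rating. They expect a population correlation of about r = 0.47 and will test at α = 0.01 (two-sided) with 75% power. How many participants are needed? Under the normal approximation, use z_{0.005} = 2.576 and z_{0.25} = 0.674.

n = 44

Fisher's z: C = ½·ln((1+r)/(1−r)) = ½·ln(2.7736) = 0.5101.
n = ((z_{α/2} + z_β)/C)² + 3.
(2.576 + 0.674) / 0.5101 = 3.250 / 0.5101 = 6.371.
n = 6.371² + 3 = 40.59 + 3 = 43.6.
Round up.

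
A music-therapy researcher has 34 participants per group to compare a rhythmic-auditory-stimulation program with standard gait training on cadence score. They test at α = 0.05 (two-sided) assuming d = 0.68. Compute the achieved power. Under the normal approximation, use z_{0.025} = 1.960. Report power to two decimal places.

For two equal groups, power = Φ(d·√(n/2) − z_{α/2}).
d·√(n/2) = 0.68 × √(34/2) = 0.68 × 4.123 = 2.804.
z_β = 2.804 − 1.960 = 0.844.
Power = Φ(0.844) = 0.801.

power ≈ 0.80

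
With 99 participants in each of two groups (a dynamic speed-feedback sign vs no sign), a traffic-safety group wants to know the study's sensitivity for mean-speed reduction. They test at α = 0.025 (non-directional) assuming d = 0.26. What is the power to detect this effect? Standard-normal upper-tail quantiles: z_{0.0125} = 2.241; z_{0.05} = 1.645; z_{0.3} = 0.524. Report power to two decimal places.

For two equal groups, power = Φ(d·√(n/2) − z_{α/2}).
d·√(n/2) = 0.26 × √(99/2) = 0.26 × 7.036 = 1.829.
z_β = 1.829 − 2.241 = -0.412.
Power = Φ(-0.412) = 0.340.

power ≈ 0.34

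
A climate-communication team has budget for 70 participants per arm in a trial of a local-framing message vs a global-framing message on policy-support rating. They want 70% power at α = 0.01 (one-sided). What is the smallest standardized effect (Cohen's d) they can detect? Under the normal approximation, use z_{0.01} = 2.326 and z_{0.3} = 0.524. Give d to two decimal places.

For two independent groups of n = 70 each: d_min = (z_{α} + z_β)·√(2/n).
z-sum = 2.326 + 0.524 = 2.850.
d_min = 2.850 × √(2/70) = 2.850 × 0.1690 = 0.482.

d_min ≈ 0.48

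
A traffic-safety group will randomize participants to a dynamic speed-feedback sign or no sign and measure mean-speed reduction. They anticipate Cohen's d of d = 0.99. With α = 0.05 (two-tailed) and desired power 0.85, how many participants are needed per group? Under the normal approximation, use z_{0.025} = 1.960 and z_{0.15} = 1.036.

n = 19 per group

For two independent groups with equal n: n = 2·((z_{α/2} + z_β) / d)².
z_{α/2} + z_β = 1.960 + 1.036 = 2.996.
n = 2 × (2.996 / 0.99)² = 2 × 3.026² = 2 × 9.16 = 18.3.
Round up to the next whole participant.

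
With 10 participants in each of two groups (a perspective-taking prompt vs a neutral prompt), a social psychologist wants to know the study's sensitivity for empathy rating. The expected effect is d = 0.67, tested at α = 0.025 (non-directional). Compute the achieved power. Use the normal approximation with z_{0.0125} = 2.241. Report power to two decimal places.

For two equal groups, power = Φ(d·√(n/2) − z_{α/2}).
d·√(n/2) = 0.67 × √(10/2) = 0.67 × 2.236 = 1.498.
z_β = 1.498 − 2.241 = -0.743.
Power = Φ(-0.743) = 0.229.

power ≈ 0.23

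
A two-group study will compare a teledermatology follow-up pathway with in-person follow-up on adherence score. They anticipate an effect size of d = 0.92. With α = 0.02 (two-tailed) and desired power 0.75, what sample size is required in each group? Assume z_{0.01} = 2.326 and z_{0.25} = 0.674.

n = 22 per group

For two independent groups with equal n: n = 2·((z_{α/2} + z_β) / d)².
z_{α/2} + z_β = 2.326 + 0.674 = 3.000.
n = 2 × (3.000 / 0.92)² = 2 × 3.261² = 2 × 10.63 = 21.3.
Round up to the next whole participant.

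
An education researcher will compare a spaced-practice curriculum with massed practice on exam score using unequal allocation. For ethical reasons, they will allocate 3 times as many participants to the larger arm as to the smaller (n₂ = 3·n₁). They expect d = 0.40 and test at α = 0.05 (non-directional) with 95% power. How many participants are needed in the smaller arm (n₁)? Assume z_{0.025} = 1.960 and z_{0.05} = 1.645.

n₁ = 109

With allocation ratio k = n₂/n₁ = 3, Var(x̄₁−x̄₂) = σ²(1/n₁ + 1/(k·n₁)) = σ²·(k+1)/(k·n₁).
So n₁ = (1 + 1/k)·((z_{α/2} + z_β)/d)² = 1.333 × (3.605/0.40)².
n₁ = 1.333 × 81.23 = 108.3.
Round up: n₁ = 109, giving n₂ = 3 × 109 = 327.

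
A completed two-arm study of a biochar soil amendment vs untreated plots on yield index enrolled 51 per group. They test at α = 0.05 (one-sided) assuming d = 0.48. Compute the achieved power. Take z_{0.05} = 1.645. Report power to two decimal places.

power ≈ 0.78

For two equal groups, power = Φ(d·√(n/2) − z_{α}).
d·√(n/2) = 0.48 × √(51/2) = 0.48 × 5.050 = 2.424.
z_β = 2.424 − 1.645 = 0.779.
Power = Φ(0.779) = 0.782.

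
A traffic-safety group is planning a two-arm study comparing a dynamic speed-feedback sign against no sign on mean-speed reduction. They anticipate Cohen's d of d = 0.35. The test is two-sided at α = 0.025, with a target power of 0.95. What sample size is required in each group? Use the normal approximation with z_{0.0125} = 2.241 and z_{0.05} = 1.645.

For two independent groups with equal n: n = 2·((z_{α/2} + z_β) / d)².
z_{α/2} + z_β = 2.241 + 1.645 = 3.886.
n = 2 × (3.886 / 0.35)² = 2 × 11.103² = 2 × 123.27 = 246.5.
Round up to the next whole participant.

n = 247 per group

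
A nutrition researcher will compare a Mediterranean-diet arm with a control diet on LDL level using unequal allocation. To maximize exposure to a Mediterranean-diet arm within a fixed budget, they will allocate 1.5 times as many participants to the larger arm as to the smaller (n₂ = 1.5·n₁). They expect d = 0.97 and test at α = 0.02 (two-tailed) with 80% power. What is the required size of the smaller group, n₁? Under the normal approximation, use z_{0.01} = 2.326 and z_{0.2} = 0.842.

n₁ = 18

With allocation ratio k = n₂/n₁ = 1.5, Var(x̄₁−x̄₂) = σ²(1/n₁ + 1/(k·n₁)) = σ²·(k+1)/(k·n₁).
So n₁ = (1 + 1/k)·((z_{α/2} + z_β)/d)² = 1.667 × (3.168/0.97)².
n₁ = 1.667 × 10.67 = 17.8.
Round up: n₁ = 18, giving n₂ = 1.5 × 18 = 27.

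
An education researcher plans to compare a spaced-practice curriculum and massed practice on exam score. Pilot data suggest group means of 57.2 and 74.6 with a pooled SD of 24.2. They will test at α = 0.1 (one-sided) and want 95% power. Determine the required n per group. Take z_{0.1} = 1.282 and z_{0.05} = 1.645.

n = 34 per group

Cohen's d = |M₁ − M₂| / SD_pooled = |57.2 − 74.6| / 24.2 = 17.4 / 24.2 = 0.719.
For two independent groups with equal n: n = 2·((z_{α} + z_β) / d)².
z_{α} + z_β = 1.282 + 1.645 = 2.927.
n = 2 × (2.927 / 0.719)² = 2 × 4.071² = 2 × 16.57 = 33.1.
Round up to the next whole participant.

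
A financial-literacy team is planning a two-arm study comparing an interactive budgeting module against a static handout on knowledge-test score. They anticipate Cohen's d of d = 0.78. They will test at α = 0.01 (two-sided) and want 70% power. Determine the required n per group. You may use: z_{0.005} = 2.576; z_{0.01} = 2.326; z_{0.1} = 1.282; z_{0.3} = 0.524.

For two independent groups with equal n: n = 2·((z_{α/2} + z_β) / d)².
z_{α/2} + z_β = 2.576 + 0.524 = 3.100.
n = 2 × (3.100 / 0.78)² = 2 × 3.974² = 2 × 15.80 = 31.6.
Round up to the next whole participant.

n = 32 per group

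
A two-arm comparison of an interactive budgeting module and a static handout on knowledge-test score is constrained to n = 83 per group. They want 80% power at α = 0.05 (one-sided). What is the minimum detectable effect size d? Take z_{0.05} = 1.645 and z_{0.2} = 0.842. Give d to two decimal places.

For two independent groups of n = 83 each: d_min = (z_{α} + z_β)·√(2/n).
z-sum = 1.645 + 0.842 = 2.487.
d_min = 2.487 × √(2/83) = 2.487 × 0.1552 = 0.386.

d_min ≈ 0.39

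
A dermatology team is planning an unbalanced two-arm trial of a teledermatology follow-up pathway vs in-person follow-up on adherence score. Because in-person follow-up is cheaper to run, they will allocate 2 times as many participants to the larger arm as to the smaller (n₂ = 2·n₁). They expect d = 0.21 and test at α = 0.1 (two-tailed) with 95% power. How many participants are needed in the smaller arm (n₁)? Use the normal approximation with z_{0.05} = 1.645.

With allocation ratio k = n₂/n₁ = 2, Var(x̄₁−x̄₂) = σ²(1/n₁ + 1/(k·n₁)) = σ²·(k+1)/(k·n₁).
So n₁ = (1 + 1/k)·((z_{α/2} + z_β)/d)² = 1.500 × (3.290/0.21)².
n₁ = 1.500 × 245.44 = 368.2.
Round up: n₁ = 369, giving n₂ = 2 × 369 = 738.

n₁ = 369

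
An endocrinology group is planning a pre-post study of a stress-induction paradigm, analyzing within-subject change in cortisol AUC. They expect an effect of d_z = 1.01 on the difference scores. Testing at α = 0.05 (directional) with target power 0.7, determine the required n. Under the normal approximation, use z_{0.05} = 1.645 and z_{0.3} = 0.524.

n = 5 pairs

For a paired (one-sample on differences) test: n = ((z_{α} + z_β) / d)².
z_{α} + z_β = 1.645 + 0.524 = 2.169.
n = (2.169 / 1.01)² = 2.148² = 4.61.
Round up.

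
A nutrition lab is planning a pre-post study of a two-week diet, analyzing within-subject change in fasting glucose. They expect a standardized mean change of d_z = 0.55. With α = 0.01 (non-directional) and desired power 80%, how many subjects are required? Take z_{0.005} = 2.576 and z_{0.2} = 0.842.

n = 39 pairs

For a paired (one-sample on differences) test: n = ((z_{α/2} + z_β) / d)².
z_{α/2} + z_β = 2.576 + 0.842 = 3.418.
n = (3.418 / 0.55)² = 6.215² = 38.62.
Round up.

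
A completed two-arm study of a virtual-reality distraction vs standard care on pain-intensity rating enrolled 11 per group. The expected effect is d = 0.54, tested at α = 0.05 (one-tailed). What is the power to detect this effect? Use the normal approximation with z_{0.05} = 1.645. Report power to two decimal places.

power ≈ 0.35

For two equal groups, power = Φ(d·√(n/2) − z_{α}).
d·√(n/2) = 0.54 × √(11/2) = 0.54 × 2.345 = 1.266.
z_β = 1.266 − 1.645 = -0.379.
Power = Φ(-0.379) = 0.352.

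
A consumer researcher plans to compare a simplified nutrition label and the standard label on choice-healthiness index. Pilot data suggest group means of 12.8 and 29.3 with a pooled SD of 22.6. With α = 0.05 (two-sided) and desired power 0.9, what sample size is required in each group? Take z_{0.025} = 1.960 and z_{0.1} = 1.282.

n = 40 per group

Cohen's d = |M₁ − M₂| / SD_pooled = |12.8 − 29.3| / 22.6 = 16.5 / 22.6 = 0.730.
For two independent groups with equal n: n = 2·((z_{α/2} + z_β) / d)².
z_{α/2} + z_β = 1.960 + 1.282 = 3.242.
n = 2 × (3.242 / 0.730)² = 2 × 4.441² = 2 × 19.72 = 39.4.
Round up to the next whole participant.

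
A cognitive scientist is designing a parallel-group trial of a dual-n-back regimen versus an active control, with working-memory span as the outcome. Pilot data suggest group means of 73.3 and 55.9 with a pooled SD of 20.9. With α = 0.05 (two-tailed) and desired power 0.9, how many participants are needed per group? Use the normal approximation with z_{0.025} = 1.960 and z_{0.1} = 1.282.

Cohen's d = |M₁ − M₂| / SD_pooled = |73.3 − 55.9| / 20.9 = 17.4 / 20.9 = 0.833.
For two independent groups with equal n: n = 2·((z_{α/2} + z_β) / d)².
z_{α/2} + z_β = 1.960 + 1.282 = 3.242.
n = 2 × (3.242 / 0.833)² = 2 × 3.892² = 2 × 15.15 = 30.3.
Round up to the next whole participant.

n = 31 per group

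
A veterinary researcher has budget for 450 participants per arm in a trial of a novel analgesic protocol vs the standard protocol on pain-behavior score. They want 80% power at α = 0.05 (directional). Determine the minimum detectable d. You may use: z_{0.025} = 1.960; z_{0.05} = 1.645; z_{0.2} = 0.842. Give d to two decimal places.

d_min ≈ 0.17

For two independent groups of n = 450 each: d_min = (z_{α} + z_β)·√(2/n).
z-sum = 1.645 + 0.842 = 2.487.
d_min = 2.487 × √(2/450) = 2.487 × 0.0667 = 0.166.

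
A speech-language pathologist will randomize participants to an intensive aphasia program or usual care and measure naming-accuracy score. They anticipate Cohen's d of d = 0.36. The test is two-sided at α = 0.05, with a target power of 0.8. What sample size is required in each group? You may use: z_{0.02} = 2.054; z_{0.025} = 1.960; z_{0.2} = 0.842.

For two independent groups with equal n: n = 2·((z_{α/2} + z_β) / d)².
z_{α/2} + z_β = 1.960 + 0.842 = 2.802.
n = 2 × (2.802 / 0.36)² = 2 × 7.783² = 2 × 60.58 = 121.2.
Round up to the next whole participant.

n = 122 per group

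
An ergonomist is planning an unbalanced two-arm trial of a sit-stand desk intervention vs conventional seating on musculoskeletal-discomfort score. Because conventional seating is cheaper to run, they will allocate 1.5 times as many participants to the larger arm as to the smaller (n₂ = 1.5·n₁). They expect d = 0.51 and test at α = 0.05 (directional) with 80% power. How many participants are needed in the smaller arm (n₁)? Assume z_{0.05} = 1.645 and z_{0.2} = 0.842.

n₁ = 40

With allocation ratio k = n₂/n₁ = 1.5, Var(x̄₁−x̄₂) = σ²(1/n₁ + 1/(k·n₁)) = σ²·(k+1)/(k·n₁).
So n₁ = (1 + 1/k)·((z_{α} + z_β)/d)² = 1.667 × (2.487/0.51)².
n₁ = 1.667 × 23.78 = 39.6.
Round up: n₁ = 40, giving n₂ = 1.5 × 40 = 60.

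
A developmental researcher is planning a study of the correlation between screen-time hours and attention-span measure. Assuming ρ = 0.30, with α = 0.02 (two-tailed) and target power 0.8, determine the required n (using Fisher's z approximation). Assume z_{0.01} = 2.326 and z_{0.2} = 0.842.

n = 108

Fisher's z: C = ½·ln((1+r)/(1−r)) = ½·ln(1.8571) = 0.3095.
n = ((z_{α/2} + z_β)/C)² + 3.
(2.326 + 0.842) / 0.3095 = 3.168 / 0.3095 = 10.236.
n = 10.236² + 3 = 104.77 + 3 = 107.8.
Round up.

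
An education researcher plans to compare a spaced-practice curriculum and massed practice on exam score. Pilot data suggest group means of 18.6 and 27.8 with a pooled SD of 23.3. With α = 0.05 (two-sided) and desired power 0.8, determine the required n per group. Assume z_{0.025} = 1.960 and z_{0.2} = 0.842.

Cohen's d = |M₁ − M₂| / SD_pooled = |18.6 − 27.8| / 23.3 = 9.2 / 23.3 = 0.395.
For two independent groups with equal n: n = 2·((z_{α/2} + z_β) / d)².
z_{α/2} + z_β = 1.960 + 0.842 = 2.802.
n = 2 × (2.802 / 0.395)² = 2 × 7.094² = 2 × 50.32 = 100.6.
Round up to the next whole participant.

n = 101 per group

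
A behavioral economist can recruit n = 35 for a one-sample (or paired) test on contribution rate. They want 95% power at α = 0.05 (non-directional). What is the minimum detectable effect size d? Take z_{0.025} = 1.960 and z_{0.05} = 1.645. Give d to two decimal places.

For a single sample (or paired design) of n = 35: d_min = (z_{α/2} + z_β)/√n.
z-sum = 1.960 + 1.645 = 3.605.
d_min = 3.605 / √35 = 3.605 / 5.916 = 0.609.

d_min ≈ 0.61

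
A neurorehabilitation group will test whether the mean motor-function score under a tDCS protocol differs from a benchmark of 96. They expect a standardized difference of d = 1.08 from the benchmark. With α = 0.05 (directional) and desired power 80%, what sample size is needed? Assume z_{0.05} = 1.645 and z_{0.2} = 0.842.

n = 6

For a one-sample test: n = ((z_{α} + z_β) / d)².
z_{α} + z_β = 1.645 + 0.842 = 2.487.
n = (2.487 / 1.08)² = 2.303² = 5.30.
Round up.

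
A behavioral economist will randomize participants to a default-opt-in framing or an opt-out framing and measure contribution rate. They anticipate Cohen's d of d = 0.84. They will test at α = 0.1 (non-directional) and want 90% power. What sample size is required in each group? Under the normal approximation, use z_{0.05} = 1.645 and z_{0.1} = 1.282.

n = 25 per group

For two independent groups with equal n: n = 2·((z_{α/2} + z_β) / d)².
z_{α/2} + z_β = 1.645 + 1.282 = 2.927.
n = 2 × (2.927 / 0.84)² = 2 × 3.485² = 2 × 12.14 = 24.3.
Round up to the next whole participant.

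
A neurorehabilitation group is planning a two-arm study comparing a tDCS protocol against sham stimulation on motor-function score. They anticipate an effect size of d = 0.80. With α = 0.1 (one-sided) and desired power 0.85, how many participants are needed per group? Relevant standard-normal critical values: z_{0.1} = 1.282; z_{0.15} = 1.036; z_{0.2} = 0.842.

n = 17 per group

For two independent groups with equal n: n = 2·((z_{α} + z_β) / d)².
z_{α} + z_β = 1.282 + 1.036 = 2.318.
n = 2 × (2.318 / 0.80)² = 2 × 2.897² = 2 × 8.40 = 16.8.
Round up to the next whole participant.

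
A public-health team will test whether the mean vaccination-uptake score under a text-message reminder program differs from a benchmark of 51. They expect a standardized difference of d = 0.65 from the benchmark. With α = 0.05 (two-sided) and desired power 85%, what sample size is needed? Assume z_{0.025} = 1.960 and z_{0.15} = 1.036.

n = 22

For a one-sample test: n = ((z_{α/2} + z_β) / d)².
z_{α/2} + z_β = 1.960 + 1.036 = 2.996.
n = (2.996 / 0.65)² = 4.609² = 21.25.
Round up.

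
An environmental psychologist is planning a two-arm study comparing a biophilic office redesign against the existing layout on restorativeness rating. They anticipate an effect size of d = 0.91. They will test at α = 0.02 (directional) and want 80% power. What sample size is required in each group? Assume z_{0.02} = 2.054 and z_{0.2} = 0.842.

n = 21 per group

For two independent groups with equal n: n = 2·((z_{α} + z_β) / d)².
z_{α} + z_β = 2.054 + 0.842 = 2.896.
n = 2 × (2.896 / 0.91)² = 2 × 3.182² = 2 × 10.13 = 20.3.
Round up to the next whole participant.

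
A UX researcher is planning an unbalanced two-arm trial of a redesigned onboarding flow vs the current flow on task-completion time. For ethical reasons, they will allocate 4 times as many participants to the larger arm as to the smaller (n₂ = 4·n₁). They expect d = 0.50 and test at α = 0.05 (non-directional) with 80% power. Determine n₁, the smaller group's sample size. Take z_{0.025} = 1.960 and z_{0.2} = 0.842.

n₁ = 40

With allocation ratio k = n₂/n₁ = 4, Var(x̄₁−x̄₂) = σ²(1/n₁ + 1/(k·n₁)) = σ²·(k+1)/(k·n₁).
So n₁ = (1 + 1/k)·((z_{α/2} + z_β)/d)² = 1.250 × (2.802/0.50)².
n₁ = 1.250 × 31.40 = 39.3.
Round up: n₁ = 40, giving n₂ = 4 × 40 = 160.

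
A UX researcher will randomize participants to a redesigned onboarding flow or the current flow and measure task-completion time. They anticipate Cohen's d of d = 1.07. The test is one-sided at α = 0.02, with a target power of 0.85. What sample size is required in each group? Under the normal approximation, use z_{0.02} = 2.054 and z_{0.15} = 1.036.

n = 17 per group

For two independent groups with equal n: n = 2·((z_{α} + z_β) / d)².
z_{α} + z_β = 2.054 + 1.036 = 3.090.
n = 2 × (3.090 / 1.07)² = 2 × 2.888² = 2 × 8.34 = 16.7.
Round up to the next whole participant.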